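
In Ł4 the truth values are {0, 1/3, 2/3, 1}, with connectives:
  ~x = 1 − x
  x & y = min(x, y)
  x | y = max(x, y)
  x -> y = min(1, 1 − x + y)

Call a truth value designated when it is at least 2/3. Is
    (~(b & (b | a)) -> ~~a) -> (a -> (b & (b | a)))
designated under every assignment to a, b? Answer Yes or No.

No

Counterexample: take a = 1, b = 0.
b | a = 0 | 1 = 1
b & (b | a) = 0 & 1 = 0
~(b & (b | a)) = ~0 = 1
~a = ~1 = 0
~~a = ~0 = 1
~(b & (b | a)) -> ~~a = 1 -> 1 = 1
b | a = 0 | 1 = 1
b & (b | a) = 0 & 1 = 0
a -> (b & (b | a)) = 1 -> 0 = 0
(~(b & (b | a)) -> ~~a) -> (a -> (b & (b | a))) = 1 -> 0 = 0
This gives 0, which is below 2/3.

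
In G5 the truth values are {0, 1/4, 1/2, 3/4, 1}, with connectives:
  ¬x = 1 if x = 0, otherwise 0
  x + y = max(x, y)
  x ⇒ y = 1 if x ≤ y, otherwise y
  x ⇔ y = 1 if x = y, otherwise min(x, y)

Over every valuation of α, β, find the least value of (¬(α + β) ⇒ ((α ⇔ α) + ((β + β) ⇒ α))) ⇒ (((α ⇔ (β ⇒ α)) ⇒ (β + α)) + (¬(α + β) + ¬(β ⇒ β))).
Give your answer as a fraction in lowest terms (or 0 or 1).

1/4

Take α = 0, β = 1/4:
α + β = 0 + 1/4 = 1/4
¬(α + β) = ¬1/4 = 0
α ⇔ α = 0 ⇔ 0 = 1
β + β = 1/4 + 1/4 = 1/4
(β + β) ⇒ α = 1/4 ⇒ 0 = 0
(α ⇔ α) + ((β + β) ⇒ α) = 1 + 0 = 1
¬(α + β) ⇒ ((α ⇔ α) + ((β + β) ⇒ α)) = 0 ⇒ 1 = 1
β ⇒ α = 1/4 ⇒ 0 = 0
α ⇔ (β ⇒ α) = 0 ⇔ 0 = 1
β + α = 1/4 + 0 = 1/4
(α ⇔ (β ⇒ α)) ⇒ (β + α) = 1 ⇒ 1/4 = 1/4
α + β = 0 + 1/4 = 1/4
¬(α + β) = ¬1/4 = 0
β ⇒ β = 1/4 ⇒ 1/4 = 1
¬(β ⇒ β) = ¬1 = 0
¬(α + β) + ¬(β ⇒ β) = 0 + 0 = 0
((α ⇔ (β ⇒ α)) ⇒ (β + α)) + (¬(α + β) + ¬(β ⇒ β)) = 1/4 + 0 = 1/4
(¬(α + β) ⇒ ((α ⇔ α) + ((β + β) ⇒ α))) ⇒ (((α ⇔ (β ⇒ α)) ⇒ (β + α)) + (¬(α + β) + ¬(β ⇒ β))) = 1 ⇒ 1/4 = 1/4
No assignment yields a value below 1/4, so this is the minimum.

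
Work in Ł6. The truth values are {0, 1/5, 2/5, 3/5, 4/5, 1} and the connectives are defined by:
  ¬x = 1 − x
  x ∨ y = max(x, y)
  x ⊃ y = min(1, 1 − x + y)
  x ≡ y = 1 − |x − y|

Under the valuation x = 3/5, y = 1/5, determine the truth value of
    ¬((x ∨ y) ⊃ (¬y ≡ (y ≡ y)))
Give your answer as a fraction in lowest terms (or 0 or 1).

x ∨ y = 3/5 ∨ 1/5 = 3/5
¬y = ¬1/5 = 4/5
y ≡ y = 1/5 ≡ 1/5 = 1
¬y ≡ (y ≡ y) = 4/5 ≡ 1 = 4/5
(x ∨ y) ⊃ (¬y ≡ (y ≡ y)) = 3/5 ⊃ 4/5 = 1
¬((x ∨ y) ⊃ (¬y ≡ (y ≡ y))) = ¬1 = 0

0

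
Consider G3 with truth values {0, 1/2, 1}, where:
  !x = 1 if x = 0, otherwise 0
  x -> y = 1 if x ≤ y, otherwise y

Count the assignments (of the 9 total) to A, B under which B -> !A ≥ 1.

A = 0, B = 0 ↦ 1  ≥
A = 0, B = 1/2 ↦ 1  ≥
A = 0, B = 1 ↦ 1  ≥
A = 1/2, B = 0 ↦ 1  ≥
A = 1/2, B = 1/2 ↦ 0  <
A = 1/2, B = 1 ↦ 0  <
A = 1, B = 0 ↦ 1  ≥
A = 1, B = 1/2 ↦ 0  <
A = 1, B = 1 ↦ 0  <
So 5 of the 9 assignments meet the threshold.

5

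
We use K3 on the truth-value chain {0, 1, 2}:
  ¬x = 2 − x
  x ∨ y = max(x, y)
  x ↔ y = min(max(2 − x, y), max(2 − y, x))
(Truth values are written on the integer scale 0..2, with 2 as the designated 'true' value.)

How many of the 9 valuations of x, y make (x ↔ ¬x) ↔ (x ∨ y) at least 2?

x = 0, y = 0 ↦ 2  ≥
x = 0, y = 1 ↦ 1  <
x = 0, y = 2 ↦ 0  <
x = 1, y = 0 ↦ 1  <
x = 1, y = 1 ↦ 1  <
x = 1, y = 2 ↦ 1  <
x = 2, y = 0 ↦ 0  <
x = 2, y = 1 ↦ 0  <
x = 2, y = 2 ↦ 0  <
So 1 of the 9 assignments meets the threshold.

1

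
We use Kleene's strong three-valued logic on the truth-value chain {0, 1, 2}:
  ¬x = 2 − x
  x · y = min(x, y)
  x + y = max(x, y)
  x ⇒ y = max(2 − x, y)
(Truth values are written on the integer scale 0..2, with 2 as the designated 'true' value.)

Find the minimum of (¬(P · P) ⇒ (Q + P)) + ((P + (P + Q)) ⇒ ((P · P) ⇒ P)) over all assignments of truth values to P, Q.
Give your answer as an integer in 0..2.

1

Take P = 1, Q = 0:
P · P = 1 · 1 = 1
¬(P · P) = ¬1 = 1
Q + P = 0 + 1 = 1
¬(P · P) ⇒ (Q + P) = 1 ⇒ 1 = 1
P + Q = 1 + 0 = 1
P + (P + Q) = 1 + 1 = 1
P · P = 1 · 1 = 1
(P · P) ⇒ P = 1 ⇒ 1 = 1
(P + (P + Q)) ⇒ ((P · P) ⇒ P) = 1 ⇒ 1 = 1
(¬(P · P) ⇒ (Q + P)) + ((P + (P + Q)) ⇒ ((P · P) ⇒ P)) = 1 + 1 = 1
No assignment yields a value below 1, so this is the minimum.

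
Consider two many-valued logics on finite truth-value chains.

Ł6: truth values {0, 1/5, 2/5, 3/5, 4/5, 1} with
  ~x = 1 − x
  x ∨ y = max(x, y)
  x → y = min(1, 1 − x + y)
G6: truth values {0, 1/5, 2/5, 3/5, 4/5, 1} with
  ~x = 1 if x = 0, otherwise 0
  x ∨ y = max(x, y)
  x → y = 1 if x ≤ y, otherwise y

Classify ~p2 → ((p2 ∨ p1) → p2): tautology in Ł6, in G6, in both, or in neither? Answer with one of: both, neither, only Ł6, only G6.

In Ł6: at p1 = 1/5, p2 = 0 the value is 4/5 — not a tautology.
In G6: at p1 = 1/5, p2 = 0 the value is 0 — not a tautology.

neither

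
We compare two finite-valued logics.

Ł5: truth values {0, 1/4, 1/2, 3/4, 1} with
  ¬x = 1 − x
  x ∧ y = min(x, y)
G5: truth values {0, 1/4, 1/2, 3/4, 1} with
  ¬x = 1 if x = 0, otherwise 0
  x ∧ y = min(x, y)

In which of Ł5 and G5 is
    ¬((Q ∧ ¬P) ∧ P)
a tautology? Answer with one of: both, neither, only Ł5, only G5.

In Ł5: at P = 1/4, Q = 1/4 the value is 3/4 — not a tautology.
In G5: every assignment gives 1 — tautology.

only G5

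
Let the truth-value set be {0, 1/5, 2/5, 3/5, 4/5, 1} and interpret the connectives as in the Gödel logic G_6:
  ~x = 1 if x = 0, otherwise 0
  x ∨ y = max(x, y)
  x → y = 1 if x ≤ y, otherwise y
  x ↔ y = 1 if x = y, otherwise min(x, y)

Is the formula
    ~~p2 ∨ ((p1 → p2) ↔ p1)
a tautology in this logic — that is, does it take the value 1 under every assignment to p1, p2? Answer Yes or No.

Counterexample: take p1 = 0, p2 = 0.
~p2 = ~0 = 1
~~p2 = ~1 = 0
p1 → p2 = 0 → 0 = 1
(p1 → p2) ↔ p1 = 1 ↔ 0 = 0
~~p2 ∨ ((p1 → p2) ↔ p1) = 0 ∨ 0 = 0
This gives 0 ≠ 1.

No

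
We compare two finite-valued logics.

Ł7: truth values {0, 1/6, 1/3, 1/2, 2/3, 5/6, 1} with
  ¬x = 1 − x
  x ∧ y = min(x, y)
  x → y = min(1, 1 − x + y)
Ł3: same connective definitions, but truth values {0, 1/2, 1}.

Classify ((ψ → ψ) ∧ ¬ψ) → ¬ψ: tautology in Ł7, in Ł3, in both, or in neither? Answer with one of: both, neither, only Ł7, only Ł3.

In Ł7: every assignment gives 1 — tautology.
In Ł3: every assignment gives 1 — tautology.

both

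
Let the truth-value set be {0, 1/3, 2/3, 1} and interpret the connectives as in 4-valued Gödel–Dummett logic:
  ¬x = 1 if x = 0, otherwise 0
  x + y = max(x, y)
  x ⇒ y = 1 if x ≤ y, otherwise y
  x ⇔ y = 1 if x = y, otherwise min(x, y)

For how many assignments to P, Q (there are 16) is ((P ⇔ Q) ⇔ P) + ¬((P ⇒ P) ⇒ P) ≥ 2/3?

P = 0, Q = 0 ↦ 1  ≥
P = 0, Q = 1/3 ↦ 1  ≥
P = 0, Q = 2/3 ↦ 1  ≥
P = 0, Q = 1 ↦ 1  ≥
P = 1/3, Q = 0 ↦ 0  <
P = 1/3, Q = 1/3 ↦ 1/3  <
P = 1/3, Q = 2/3 ↦ 1  ≥
P = 1/3, Q = 1 ↦ 1  ≥
P = 2/3, Q = 0 ↦ 0  <
P = 2/3, Q = 1/3 ↦ 1/3  <
P = 2/3, Q = 2/3 ↦ 2/3  ≥
P = 2/3, Q = 1 ↦ 1  ≥
P = 1, Q = 0 ↦ 0  <
P = 1, Q = 1/3 ↦ 1/3  <
P = 1, Q = 2/3 ↦ 2/3  ≥
P = 1, Q = 1 ↦ 1  ≥
So 10 of the 16 assignments meet the threshold.

10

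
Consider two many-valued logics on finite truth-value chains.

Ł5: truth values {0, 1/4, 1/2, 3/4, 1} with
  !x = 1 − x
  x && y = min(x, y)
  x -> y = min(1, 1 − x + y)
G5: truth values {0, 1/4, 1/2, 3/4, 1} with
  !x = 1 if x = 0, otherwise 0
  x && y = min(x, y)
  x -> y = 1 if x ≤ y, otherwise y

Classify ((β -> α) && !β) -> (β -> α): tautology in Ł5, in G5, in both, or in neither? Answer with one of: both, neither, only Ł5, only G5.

In Ł5: every assignment gives 1 — tautology.
In G5: every assignment gives 1 — tautology.

both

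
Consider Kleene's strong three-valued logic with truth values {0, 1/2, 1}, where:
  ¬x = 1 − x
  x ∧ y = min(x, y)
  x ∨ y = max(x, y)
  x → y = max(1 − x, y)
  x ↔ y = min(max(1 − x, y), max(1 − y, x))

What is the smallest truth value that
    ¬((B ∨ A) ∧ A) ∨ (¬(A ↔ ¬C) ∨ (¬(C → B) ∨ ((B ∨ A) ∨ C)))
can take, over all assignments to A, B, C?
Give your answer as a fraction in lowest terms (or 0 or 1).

1/2

Take A = 1/2, B = 0, C = 0:
B ∨ A = 0 ∨ 1/2 = 1/2
(B ∨ A) ∧ A = 1/2 ∧ 1/2 = 1/2
¬((B ∨ A) ∧ A) = ¬1/2 = 1/2
¬C = ¬0 = 1
A ↔ ¬C = 1/2 ↔ 1 = 1/2
¬(A ↔ ¬C) = ¬1/2 = 1/2
C → B = 0 → 0 = 1
¬(C → B) = ¬1 = 0
B ∨ A = 0 ∨ 1/2 = 1/2
(B ∨ A) ∨ C = 1/2 ∨ 0 = 1/2
¬(C → B) ∨ ((B ∨ A) ∨ C) = 0 ∨ 1/2 = 1/2
¬(A ↔ ¬C) ∨ (¬(C → B) ∨ ((B ∨ A) ∨ C)) = 1/2 ∨ 1/2 = 1/2
¬((B ∨ A) ∧ A) ∨ (¬(A ↔ ¬C) ∨ (¬(C → B) ∨ ((B ∨ A) ∨ C))) = 1/2 ∨ 1/2 = 1/2
No assignment yields a value below 1/2, so this is the minimum.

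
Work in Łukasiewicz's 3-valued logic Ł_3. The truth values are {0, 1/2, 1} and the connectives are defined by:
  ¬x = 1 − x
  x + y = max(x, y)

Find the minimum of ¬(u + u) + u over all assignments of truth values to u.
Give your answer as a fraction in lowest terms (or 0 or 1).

1/2

Take u = 1/2:
u + u = 1/2 + 1/2 = 1/2
¬(u + u) = ¬1/2 = 1/2
¬(u + u) + u = 1/2 + 1/2 = 1/2
No assignment yields a value below 1/2, so this is the minimum.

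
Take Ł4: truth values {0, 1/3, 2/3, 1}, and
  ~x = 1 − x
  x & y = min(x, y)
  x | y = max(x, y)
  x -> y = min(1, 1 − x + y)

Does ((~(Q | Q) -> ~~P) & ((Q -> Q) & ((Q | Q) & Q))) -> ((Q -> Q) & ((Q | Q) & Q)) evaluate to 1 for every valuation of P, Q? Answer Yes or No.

Yes

P = 0, Q = 0 ↦ 1
P = 0, Q = 1/3 ↦ 1
P = 0, Q = 2/3 ↦ 1
P = 0, Q = 1 ↦ 1
P = 1/3, Q = 0 ↦ 1
P = 1/3, Q = 1/3 ↦ 1
P = 1/3, Q = 2/3 ↦ 1
P = 1/3, Q = 1 ↦ 1
P = 2/3, Q = 0 ↦ 1
P = 2/3, Q = 1/3 ↦ 1
P = 2/3, Q = 2/3 ↦ 1
P = 2/3, Q = 1 ↦ 1
P = 1, Q = 0 ↦ 1
P = 1, Q = 1/3 ↦ 1
P = 1, Q = 2/3 ↦ 1
P = 1, Q = 1 ↦ 1
Every assignment gives a value ≥ 1.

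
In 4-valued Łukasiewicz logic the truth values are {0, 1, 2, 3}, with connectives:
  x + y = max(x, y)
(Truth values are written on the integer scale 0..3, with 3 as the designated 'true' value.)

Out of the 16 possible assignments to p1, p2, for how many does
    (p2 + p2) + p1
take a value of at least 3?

p1 = 0, p2 = 0 ↦ 0  <
p1 = 0, p2 = 1 ↦ 1  <
p1 = 0, p2 = 2 ↦ 2  <
p1 = 0, p2 = 3 ↦ 3  ≥
p1 = 1, p2 = 0 ↦ 1  <
p1 = 1, p2 = 1 ↦ 1  <
p1 = 1, p2 = 2 ↦ 2  <
p1 = 1, p2 = 3 ↦ 3  ≥
p1 = 2, p2 = 0 ↦ 2  <
p1 = 2, p2 = 1 ↦ 2  <
p1 = 2, p2 = 2 ↦ 2  <
p1 = 2, p2 = 3 ↦ 3  ≥
p1 = 3, p2 = 0 ↦ 3  ≥
p1 = 3, p2 = 1 ↦ 3  ≥
p1 = 3, p2 = 2 ↦ 3  ≥
p1 = 3, p2 = 3 ↦ 3  ≥
So 7 of the 16 assignments meet the threshold.

7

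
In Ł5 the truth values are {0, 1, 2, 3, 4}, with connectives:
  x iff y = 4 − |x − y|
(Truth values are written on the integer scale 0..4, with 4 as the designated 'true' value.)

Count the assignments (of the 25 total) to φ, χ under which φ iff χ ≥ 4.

5

value 4: 5 assignments (counts)
value 3: 8 assignments
value 2: 6 assignments
value 1: 4 assignments
value 0: 2 assignments
So 5 of the 25 assignments meet the threshold.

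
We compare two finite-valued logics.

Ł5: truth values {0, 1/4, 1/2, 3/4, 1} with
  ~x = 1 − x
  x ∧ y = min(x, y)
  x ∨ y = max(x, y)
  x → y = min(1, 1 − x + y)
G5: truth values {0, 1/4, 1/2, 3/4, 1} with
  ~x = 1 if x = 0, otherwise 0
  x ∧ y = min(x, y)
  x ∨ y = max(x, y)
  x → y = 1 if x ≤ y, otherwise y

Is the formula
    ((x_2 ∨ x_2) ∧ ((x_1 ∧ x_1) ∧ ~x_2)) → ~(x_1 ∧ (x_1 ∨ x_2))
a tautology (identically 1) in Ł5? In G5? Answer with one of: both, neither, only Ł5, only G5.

only G5

In Ł5: at x_1 = 3/4, x_2 = 1/2 the value is 3/4 — not a tautology.
In G5: every assignment gives 1 — tautology.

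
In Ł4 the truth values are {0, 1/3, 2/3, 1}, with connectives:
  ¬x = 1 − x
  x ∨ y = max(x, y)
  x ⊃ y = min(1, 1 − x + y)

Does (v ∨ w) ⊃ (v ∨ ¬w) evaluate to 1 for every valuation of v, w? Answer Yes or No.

Counterexample: take v = 0, w = 2/3.
v ∨ w = 0 ∨ 2/3 = 2/3
¬w = ¬2/3 = 1/3
v ∨ ¬w = 0 ∨ 1/3 = 1/3
(v ∨ w) ⊃ (v ∨ ¬w) = 2/3 ⊃ 1/3 = 2/3
This gives 2/3 ≠ 1.

No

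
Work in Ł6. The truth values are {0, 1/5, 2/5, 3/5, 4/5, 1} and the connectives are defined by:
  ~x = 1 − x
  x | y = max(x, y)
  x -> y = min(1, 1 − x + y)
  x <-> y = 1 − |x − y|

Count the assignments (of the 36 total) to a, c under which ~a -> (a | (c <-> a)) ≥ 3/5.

32

value 1: 27 assignments (counts)
value 4/5: 3 assignments (counts)
value 3/5: 2 assignments (counts)
value 2/5: 2 assignments
value 1/5: 1 assignment
value 0: 1 assignment
So 32 of the 36 assignments meet the threshold.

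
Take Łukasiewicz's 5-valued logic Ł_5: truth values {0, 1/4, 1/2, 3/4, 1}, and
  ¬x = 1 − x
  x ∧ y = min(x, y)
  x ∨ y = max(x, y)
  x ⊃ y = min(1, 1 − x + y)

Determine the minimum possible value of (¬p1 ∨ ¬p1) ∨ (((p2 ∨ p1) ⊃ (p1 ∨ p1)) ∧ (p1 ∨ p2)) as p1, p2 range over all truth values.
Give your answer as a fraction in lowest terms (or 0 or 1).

1/2

Take p1 = 1/2, p2 = 0:
¬p1 = ¬1/2 = 1/2
¬p1 = ¬1/2 = 1/2
¬p1 ∨ ¬p1 = 1/2 ∨ 1/2 = 1/2
p2 ∨ p1 = 0 ∨ 1/2 = 1/2
p1 ∨ p1 = 1/2 ∨ 1/2 = 1/2
(p2 ∨ p1) ⊃ (p1 ∨ p1) = 1/2 ⊃ 1/2 = 1
p1 ∨ p2 = 1/2 ∨ 0 = 1/2
((p2 ∨ p1) ⊃ (p1 ∨ p1)) ∧ (p1 ∨ p2) = 1 ∧ 1/2 = 1/2
(¬p1 ∨ ¬p1) ∨ (((p2 ∨ p1) ⊃ (p1 ∨ p1)) ∧ (p1 ∨ p2)) = 1/2 ∨ 1/2 = 1/2
No assignment yields a value below 1/2, so this is the minimum.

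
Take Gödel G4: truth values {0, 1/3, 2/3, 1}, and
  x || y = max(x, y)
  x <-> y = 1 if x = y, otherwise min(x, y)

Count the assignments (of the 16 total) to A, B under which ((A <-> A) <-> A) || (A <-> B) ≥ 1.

A = 0, B = 0 ↦ 1  ≥
A = 0, B = 1/3 ↦ 0  <
A = 0, B = 2/3 ↦ 0  <
A = 0, B = 1 ↦ 0  <
A = 1/3, B = 0 ↦ 1/3  <
A = 1/3, B = 1/3 ↦ 1  ≥
A = 1/3, B = 2/3 ↦ 1/3  <
A = 1/3, B = 1 ↦ 1/3  <
A = 2/3, B = 0 ↦ 2/3  <
A = 2/3, B = 1/3 ↦ 2/3  <
A = 2/3, B = 2/3 ↦ 1  ≥
A = 2/3, B = 1 ↦ 2/3  <
A = 1, B = 0 ↦ 1  ≥
A = 1, B = 1/3 ↦ 1  ≥
A = 1, B = 2/3 ↦ 1  ≥
A = 1, B = 1 ↦ 1  ≥
So 7 of the 16 assignments meet the threshold.

7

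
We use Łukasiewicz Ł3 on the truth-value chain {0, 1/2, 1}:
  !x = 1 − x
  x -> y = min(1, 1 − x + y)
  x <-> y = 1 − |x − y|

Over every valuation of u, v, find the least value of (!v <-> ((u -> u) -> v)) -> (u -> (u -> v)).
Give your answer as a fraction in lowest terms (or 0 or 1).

Take u = 1, v = 1/2:
!v = !1/2 = 1/2
u -> u = 1 -> 1 = 1
(u -> u) -> v = 1 -> 1/2 = 1/2
!v <-> ((u -> u) -> v) = 1/2 <-> 1/2 = 1
u -> v = 1 -> 1/2 = 1/2
u -> (u -> v) = 1 -> 1/2 = 1/2
(!v <-> ((u -> u) -> v)) -> (u -> (u -> v)) = 1 -> 1/2 = 1/2
No assignment yields a value below 1/2, so this is the minimum.

1/2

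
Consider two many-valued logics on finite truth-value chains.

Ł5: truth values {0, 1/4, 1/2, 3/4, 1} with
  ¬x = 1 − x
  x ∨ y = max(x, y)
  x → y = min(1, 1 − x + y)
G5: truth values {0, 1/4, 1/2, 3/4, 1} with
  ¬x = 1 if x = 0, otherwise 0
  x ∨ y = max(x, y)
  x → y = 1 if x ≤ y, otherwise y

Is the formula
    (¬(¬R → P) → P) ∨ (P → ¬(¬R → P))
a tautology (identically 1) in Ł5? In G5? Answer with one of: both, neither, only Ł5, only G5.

both

In Ł5: every assignment gives 1 — tautology.
In G5: every assignment gives 1 — tautology.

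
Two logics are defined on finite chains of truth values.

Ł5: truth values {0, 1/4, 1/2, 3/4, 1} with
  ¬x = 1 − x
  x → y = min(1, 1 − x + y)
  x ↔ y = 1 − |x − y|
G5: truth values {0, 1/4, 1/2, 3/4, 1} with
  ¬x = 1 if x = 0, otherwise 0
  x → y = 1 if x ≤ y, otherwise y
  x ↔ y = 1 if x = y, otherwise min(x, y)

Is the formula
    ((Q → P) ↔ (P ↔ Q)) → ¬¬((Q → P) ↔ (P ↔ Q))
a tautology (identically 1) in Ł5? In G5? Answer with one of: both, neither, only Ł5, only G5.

In Ł5: every assignment gives 1 — tautology.
In G5: every assignment gives 1 — tautology.

both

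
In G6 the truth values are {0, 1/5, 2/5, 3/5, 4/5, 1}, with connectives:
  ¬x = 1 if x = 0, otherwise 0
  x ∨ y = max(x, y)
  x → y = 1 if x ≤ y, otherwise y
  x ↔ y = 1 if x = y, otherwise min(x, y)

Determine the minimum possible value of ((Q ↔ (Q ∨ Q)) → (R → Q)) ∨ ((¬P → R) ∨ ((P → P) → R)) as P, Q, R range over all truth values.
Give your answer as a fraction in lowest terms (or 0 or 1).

1/5

Take P = 0, Q = 0, R = 1/5:
Q ∨ Q = 0 ∨ 0 = 0
Q ↔ (Q ∨ Q) = 0 ↔ 0 = 1
R → Q = 1/5 → 0 = 0
(Q ↔ (Q ∨ Q)) → (R → Q) = 1 → 0 = 0
¬P = ¬0 = 1
¬P → R = 1 → 1/5 = 1/5
P → P = 0 → 0 = 1
(P → P) → R = 1 → 1/5 = 1/5
(¬P → R) ∨ ((P → P) → R) = 1/5 ∨ 1/5 = 1/5
((Q ↔ (Q ∨ Q)) → (R → Q)) ∨ ((¬P → R) ∨ ((P → P) → R)) = 0 ∨ 1/5 = 1/5
No assignment yields a value below 1/5, so this is the minimum.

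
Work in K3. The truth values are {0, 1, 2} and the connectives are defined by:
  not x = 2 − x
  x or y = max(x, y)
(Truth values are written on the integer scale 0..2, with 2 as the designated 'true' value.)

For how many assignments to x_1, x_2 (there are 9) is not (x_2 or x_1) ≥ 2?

x_1 = 0, x_2 = 0 ↦ 2  ≥
x_1 = 0, x_2 = 1 ↦ 1  <
x_1 = 0, x_2 = 2 ↦ 0  <
x_1 = 1, x_2 = 0 ↦ 1  <
x_1 = 1, x_2 = 1 ↦ 1  <
x_1 = 1, x_2 = 2 ↦ 0  <
x_1 = 2, x_2 = 0 ↦ 0  <
x_1 = 2, x_2 = 1 ↦ 0  <
x_1 = 2, x_2 = 2 ↦ 0  <
So 1 of the 9 assignments meets the threshold.

1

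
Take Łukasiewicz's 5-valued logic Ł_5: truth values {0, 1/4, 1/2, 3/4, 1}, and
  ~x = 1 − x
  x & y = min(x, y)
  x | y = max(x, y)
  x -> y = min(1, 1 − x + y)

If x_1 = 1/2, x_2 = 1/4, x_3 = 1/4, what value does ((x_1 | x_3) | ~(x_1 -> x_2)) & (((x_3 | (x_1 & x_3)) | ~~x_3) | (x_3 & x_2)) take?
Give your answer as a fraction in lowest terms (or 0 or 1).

1/4

x_1 | x_3 = 1/2 | 1/4 = 1/2
x_1 -> x_2 = 1/2 -> 1/4 = 3/4
~(x_1 -> x_2) = ~3/4 = 1/4
(x_1 | x_3) | ~(x_1 -> x_2) = 1/2 | 1/4 = 1/2
x_1 & x_3 = 1/2 & 1/4 = 1/4
x_3 | (x_1 & x_3) = 1/4 | 1/4 = 1/4
~x_3 = ~1/4 = 3/4
~~x_3 = ~3/4 = 1/4
(x_3 | (x_1 & x_3)) | ~~x_3 = 1/4 | 1/4 = 1/4
x_3 & x_2 = 1/4 & 1/4 = 1/4
((x_3 | (x_1 & x_3)) | ~~x_3) | (x_3 & x_2) = 1/4 | 1/4 = 1/4
((x_1 | x_3) | ~(x_1 -> x_2)) & (((x_3 | (x_1 & x_3)) | ~~x_3) | (x_3 & x_2)) = 1/2 & 1/4 = 1/4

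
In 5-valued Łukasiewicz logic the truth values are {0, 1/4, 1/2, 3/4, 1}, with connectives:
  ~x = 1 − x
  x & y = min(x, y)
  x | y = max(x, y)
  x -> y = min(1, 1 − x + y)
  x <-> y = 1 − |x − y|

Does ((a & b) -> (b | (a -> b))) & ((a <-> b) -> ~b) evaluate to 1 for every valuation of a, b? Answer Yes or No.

Counterexample: take a = 1/4, b = 1/4.
a & b = 1/4 & 1/4 = 1/4
a -> b = 1/4 -> 1/4 = 1
b | (a -> b) = 1/4 | 1 = 1
(a & b) -> (b | (a -> b)) = 1/4 -> 1 = 1
a <-> b = 1/4 <-> 1/4 = 1
~b = ~1/4 = 3/4
(a <-> b) -> ~b = 1 -> 3/4 = 3/4
((a & b) -> (b | (a -> b))) & ((a <-> b) -> ~b) = 1 & 3/4 = 3/4
This gives 3/4 ≠ 1.

No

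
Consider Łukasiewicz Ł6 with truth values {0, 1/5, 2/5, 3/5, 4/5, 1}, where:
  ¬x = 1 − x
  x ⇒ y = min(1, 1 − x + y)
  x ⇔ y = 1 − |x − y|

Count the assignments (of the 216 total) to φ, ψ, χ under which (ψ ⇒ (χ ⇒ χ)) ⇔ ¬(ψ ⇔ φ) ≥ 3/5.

72

value 1: 12 assignments (counts)
value 4/5: 24 assignments (counts)
value 3/5: 36 assignments (counts)
value 2/5: 48 assignments
value 1/5: 60 assignments
value 0: 36 assignments
So 72 of the 216 assignments meet the threshold.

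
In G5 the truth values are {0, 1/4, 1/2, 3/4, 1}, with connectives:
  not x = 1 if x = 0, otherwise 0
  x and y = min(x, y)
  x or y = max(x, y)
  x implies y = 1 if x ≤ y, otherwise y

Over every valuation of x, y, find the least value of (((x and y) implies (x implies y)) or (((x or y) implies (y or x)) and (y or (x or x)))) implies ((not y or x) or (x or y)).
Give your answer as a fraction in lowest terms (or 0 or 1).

Take x = 0, y = 1/4:
x and y = 0 and 1/4 = 0
x implies y = 0 implies 1/4 = 1
(x and y) implies (x implies y) = 0 implies 1 = 1
x or y = 0 or 1/4 = 1/4
y or x = 1/4 or 0 = 1/4
(x or y) implies (y or x) = 1/4 implies 1/4 = 1
x or x = 0 or 0 = 0
y or (x or x) = 1/4 or 0 = 1/4
((x or y) implies (y or x)) and (y or (x or x)) = 1 and 1/4 = 1/4
((x and y) implies (x implies y)) or (((x or y) implies (y or x)) and (y or (x or x))) = 1 or 1/4 = 1
not y = not 1/4 = 0
not y or x = 0 or 0 = 0
x or y = 0 or 1/4 = 1/4
(not y or x) or (x or y) = 0 or 1/4 = 1/4
(((x and y) implies (x implies y)) or (((x or y) implies (y or x)) and (y or (x or x)))) implies ((not y or x) or (x or y)) = 1 implies 1/4 = 1/4
No assignment yields a value below 1/4, so this is the minimum.

1/4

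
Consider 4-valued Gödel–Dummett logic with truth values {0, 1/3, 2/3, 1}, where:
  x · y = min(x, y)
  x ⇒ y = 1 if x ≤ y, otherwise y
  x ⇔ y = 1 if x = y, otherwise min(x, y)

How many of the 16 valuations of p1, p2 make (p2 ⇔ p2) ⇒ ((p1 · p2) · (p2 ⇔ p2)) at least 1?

p1 = 0, p2 = 0 ↦ 0  <
p1 = 0, p2 = 1/3 ↦ 0  <
p1 = 0, p2 = 2/3 ↦ 0  <
p1 = 0, p2 = 1 ↦ 0  <
p1 = 1/3, p2 = 0 ↦ 0  <
p1 = 1/3, p2 = 1/3 ↦ 1/3  <
p1 = 1/3, p2 = 2/3 ↦ 1/3  <
p1 = 1/3, p2 = 1 ↦ 1/3  <
p1 = 2/3, p2 = 0 ↦ 0  <
p1 = 2/3, p2 = 1/3 ↦ 1/3  <
p1 = 2/3, p2 = 2/3 ↦ 2/3  <
p1 = 2/3, p2 = 1 ↦ 2/3  <
p1 = 1, p2 = 0 ↦ 0  <
p1 = 1, p2 = 1/3 ↦ 1/3  <
p1 = 1, p2 = 2/3 ↦ 2/3  <
p1 = 1, p2 = 1 ↦ 1  ≥
So 1 of the 16 assignments meets the threshold.

1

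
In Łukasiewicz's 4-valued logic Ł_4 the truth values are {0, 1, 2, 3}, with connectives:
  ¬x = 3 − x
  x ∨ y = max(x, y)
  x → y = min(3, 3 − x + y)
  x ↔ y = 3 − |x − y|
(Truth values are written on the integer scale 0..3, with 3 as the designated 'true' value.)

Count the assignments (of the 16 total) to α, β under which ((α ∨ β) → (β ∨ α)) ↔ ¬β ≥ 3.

4

α = 0, β = 0 ↦ 3  ≥
α = 0, β = 1 ↦ 2  <
α = 0, β = 2 ↦ 1  <
α = 0, β = 3 ↦ 0  <
α = 1, β = 0 ↦ 3  ≥
α = 1, β = 1 ↦ 2  <
α = 1, β = 2 ↦ 1  <
α = 1, β = 3 ↦ 0  <
α = 2, β = 0 ↦ 3  ≥
α = 2, β = 1 ↦ 2  <
α = 2, β = 2 ↦ 1  <
α = 2, β = 3 ↦ 0  <
α = 3, β = 0 ↦ 3  ≥
α = 3, β = 1 ↦ 2  <
α = 3, β = 2 ↦ 1  <
α = 3, β = 3 ↦ 0  <
So 4 of the 16 assignments meet the threshold.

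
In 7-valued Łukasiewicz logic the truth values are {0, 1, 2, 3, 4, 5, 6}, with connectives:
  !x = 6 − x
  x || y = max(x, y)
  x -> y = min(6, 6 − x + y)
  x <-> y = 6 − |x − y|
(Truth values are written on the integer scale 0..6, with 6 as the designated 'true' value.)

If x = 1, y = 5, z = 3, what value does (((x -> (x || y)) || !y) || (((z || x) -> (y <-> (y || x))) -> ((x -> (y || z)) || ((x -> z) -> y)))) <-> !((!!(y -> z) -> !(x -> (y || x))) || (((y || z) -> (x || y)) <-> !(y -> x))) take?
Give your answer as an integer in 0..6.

x || y = 1 || 5 = 5
x -> (x || y) = 1 -> 5 = 6
!y = !5 = 1
(x -> (x || y)) || !y = 6 || 1 = 6
z || x = 3 || 1 = 3
y || x = 5 || 1 = 5
y <-> (y || x) = 5 <-> 5 = 6
(z || x) -> (y <-> (y || x)) = 3 -> 6 = 6
y || z = 5 || 3 = 5
x -> (y || z) = 1 -> 5 = 6
x -> z = 1 -> 3 = 6
(x -> z) -> y = 6 -> 5 = 5
(x -> (y || z)) || ((x -> z) -> y) = 6 || 5 = 6
((z || x) -> (y <-> (y || x))) -> ((x -> (y || z)) || ((x -> z) -> y)) = 6 -> 6 = 6
((x -> (x || y)) || !y) || (((z || x) -> (y <-> (y || x))) -> ((x -> (y || z)) || ((x -> z) -> y))) = 6 || 6 = 6
y -> z = 5 -> 3 = 4
!(y -> z) = !4 = 2
!!(y -> z) = !2 = 4
y || x = 5 || 1 = 5
x -> (y || x) = 1 -> 5 = 6
!(x -> (y || x)) = !6 = 0
!!(y -> z) -> !(x -> (y || x)) = 4 -> 0 = 2
y || z = 5 || 3 = 5
x || y = 1 || 5 = 5
(y || z) -> (x || y) = 5 -> 5 = 6
y -> x = 5 -> 1 = 2
!(y -> x) = !2 = 4
((y || z) -> (x || y)) <-> !(y -> x) = 6 <-> 4 = 4
(!!(y -> z) -> !(x -> (y || x))) || (((y || z) -> (x || y)) <-> !(y -> x)) = 2 || 4 = 4
!((!!(y -> z) -> !(x -> (y || x))) || (((y || z) -> (x || y)) <-> !(y -> x))) = !4 = 2
(((x -> (x || y)) || !y) || (((z || x) -> (y <-> (y || x))) -> ((x -> (y || z)) || ((x -> z) -> y)))) <-> !((!!(y -> z) -> !(x -> (y || x))) || (((y || z) -> (x || y)) <-> !(y -> x))) = 6 <-> 2 = 2

2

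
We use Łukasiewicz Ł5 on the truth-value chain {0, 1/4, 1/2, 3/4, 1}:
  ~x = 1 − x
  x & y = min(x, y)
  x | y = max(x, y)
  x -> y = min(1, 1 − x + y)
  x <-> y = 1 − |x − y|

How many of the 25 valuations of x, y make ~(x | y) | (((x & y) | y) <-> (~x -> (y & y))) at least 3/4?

16

value 1: 9 assignments (counts)
value 3/4: 7 assignments (counts)
value 1/2: 5 assignments
value 1/4: 3 assignments
value 0: 1 assignment
So 16 of the 25 assignments meet the threshold.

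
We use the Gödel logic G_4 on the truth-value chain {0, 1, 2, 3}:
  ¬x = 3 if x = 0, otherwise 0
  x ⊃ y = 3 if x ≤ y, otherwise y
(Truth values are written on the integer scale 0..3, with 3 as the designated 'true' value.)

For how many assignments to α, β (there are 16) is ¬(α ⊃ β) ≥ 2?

α = 0, β = 0 ↦ 0  <
α = 0, β = 1 ↦ 0  <
α = 0, β = 2 ↦ 0  <
α = 0, β = 3 ↦ 0  <
α = 1, β = 0 ↦ 3  ≥
α = 1, β = 1 ↦ 0  <
α = 1, β = 2 ↦ 0  <
α = 1, β = 3 ↦ 0  <
α = 2, β = 0 ↦ 3  ≥
α = 2, β = 1 ↦ 0  <
α = 2, β = 2 ↦ 0  <
α = 2, β = 3 ↦ 0  <
α = 3, β = 0 ↦ 3  ≥
α = 3, β = 1 ↦ 0  <
α = 3, β = 2 ↦ 0  <
α = 3, β = 3 ↦ 0  <
So 3 of the 16 assignments meet the threshold.

3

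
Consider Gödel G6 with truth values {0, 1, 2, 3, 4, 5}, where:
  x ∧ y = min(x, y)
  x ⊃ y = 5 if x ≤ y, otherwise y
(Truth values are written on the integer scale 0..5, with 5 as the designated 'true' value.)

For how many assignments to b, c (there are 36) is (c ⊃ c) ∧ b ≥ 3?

18

value 5: 6 assignments (counts)
value 4: 6 assignments (counts)
value 3: 6 assignments (counts)
value 2: 6 assignments
value 1: 6 assignments
value 0: 6 assignments
So 18 of the 36 assignments meet the threshold.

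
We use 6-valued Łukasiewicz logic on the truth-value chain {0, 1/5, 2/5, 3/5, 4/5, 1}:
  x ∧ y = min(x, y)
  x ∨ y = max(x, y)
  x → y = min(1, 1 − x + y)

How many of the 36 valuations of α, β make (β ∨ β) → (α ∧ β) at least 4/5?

26

value 1: 21 assignments (counts)
value 4/5: 5 assignments (counts)
value 3/5: 4 assignments
value 2/5: 3 assignments
value 1/5: 2 assignments
value 0: 1 assignment
So 26 of the 36 assignments meet the threshold.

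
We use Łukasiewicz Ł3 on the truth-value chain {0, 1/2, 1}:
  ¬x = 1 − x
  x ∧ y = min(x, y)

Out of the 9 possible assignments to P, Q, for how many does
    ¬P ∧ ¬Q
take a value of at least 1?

P = 0, Q = 0 ↦ 1  ≥
P = 0, Q = 1/2 ↦ 1/2  <
P = 0, Q = 1 ↦ 0  <
P = 1/2, Q = 0 ↦ 1/2  <
P = 1/2, Q = 1/2 ↦ 1/2  <
P = 1/2, Q = 1 ↦ 0  <
P = 1, Q = 0 ↦ 0  <
P = 1, Q = 1/2 ↦ 0  <
P = 1, Q = 1 ↦ 0  <
So 1 of the 9 assignments meets the threshold.

1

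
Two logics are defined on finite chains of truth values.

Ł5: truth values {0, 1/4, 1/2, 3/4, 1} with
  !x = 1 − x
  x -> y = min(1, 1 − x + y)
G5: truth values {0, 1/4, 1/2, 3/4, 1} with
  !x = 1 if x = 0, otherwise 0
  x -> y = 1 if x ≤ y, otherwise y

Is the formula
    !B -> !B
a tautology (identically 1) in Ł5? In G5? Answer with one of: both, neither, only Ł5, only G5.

both

In Ł5: every assignment gives 1 — tautology.
In G5: every assignment gives 1 — tautology.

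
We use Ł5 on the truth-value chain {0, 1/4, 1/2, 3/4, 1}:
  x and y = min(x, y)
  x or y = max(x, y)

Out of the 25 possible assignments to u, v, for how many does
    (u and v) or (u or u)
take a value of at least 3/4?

value 1: 5 assignments (counts)
value 3/4: 5 assignments (counts)
value 1/2: 5 assignments
value 1/4: 5 assignments
value 0: 5 assignments
So 10 of the 25 assignments meet the threshold.

10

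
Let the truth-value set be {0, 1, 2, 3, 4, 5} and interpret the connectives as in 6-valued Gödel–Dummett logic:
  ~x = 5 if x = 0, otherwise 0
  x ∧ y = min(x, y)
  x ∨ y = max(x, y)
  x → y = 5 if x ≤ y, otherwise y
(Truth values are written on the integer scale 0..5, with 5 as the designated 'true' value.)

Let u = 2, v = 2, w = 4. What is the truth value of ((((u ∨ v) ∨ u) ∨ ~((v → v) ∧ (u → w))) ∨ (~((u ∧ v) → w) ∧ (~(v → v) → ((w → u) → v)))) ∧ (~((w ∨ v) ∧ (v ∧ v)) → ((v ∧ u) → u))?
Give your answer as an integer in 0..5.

2

u ∨ v = 2 ∨ 2 = 2
(u ∨ v) ∨ u = 2 ∨ 2 = 2
v → v = 2 → 2 = 5
u → w = 2 → 4 = 5
(v → v) ∧ (u → w) = 5 ∧ 5 = 5
~((v → v) ∧ (u → w)) = ~5 = 0
((u ∨ v) ∨ u) ∨ ~((v → v) ∧ (u → w)) = 2 ∨ 0 = 2
u ∧ v = 2 ∧ 2 = 2
(u ∧ v) → w = 2 → 4 = 5
~((u ∧ v) → w) = ~5 = 0
v → v = 2 → 2 = 5
~(v → v) = ~5 = 0
w → u = 4 → 2 = 2
(w → u) → v = 2 → 2 = 5
~(v → v) → ((w → u) → v) = 0 → 5 = 5
~((u ∧ v) → w) ∧ (~(v → v) → ((w → u) → v)) = 0 ∧ 5 = 0
(((u ∨ v) ∨ u) ∨ ~((v → v) ∧ (u → w))) ∨ (~((u ∧ v) → w) ∧ (~(v → v) → ((w → u) → v))) = 2 ∨ 0 = 2
w ∨ v = 4 ∨ 2 = 4
v ∧ v = 2 ∧ 2 = 2
(w ∨ v) ∧ (v ∧ v) = 4 ∧ 2 = 2
~((w ∨ v) ∧ (v ∧ v)) = ~2 = 0
v ∧ u = 2 ∧ 2 = 2
(v ∧ u) → u = 2 → 2 = 5
~((w ∨ v) ∧ (v ∧ v)) → ((v ∧ u) → u) = 0 → 5 = 5
((((u ∨ v) ∨ u) ∨ ~((v → v) ∧ (u → w))) ∨ (~((u ∧ v) → w) ∧ (~(v → v) → ((w → u) → v)))) ∧ (~((w ∨ v) ∧ (v ∧ v)) → ((v ∧ u) → u)) = 2 ∧ 5 = 2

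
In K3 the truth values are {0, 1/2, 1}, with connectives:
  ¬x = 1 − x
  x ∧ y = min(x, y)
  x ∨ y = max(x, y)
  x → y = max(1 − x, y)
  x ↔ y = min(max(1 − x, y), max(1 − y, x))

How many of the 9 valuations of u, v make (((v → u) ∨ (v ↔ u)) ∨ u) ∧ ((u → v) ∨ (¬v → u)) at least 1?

u = 0, v = 0 ↦ 1  ≥
u = 0, v = 1/2 ↦ 1/2  <
u = 0, v = 1 ↦ 0  <
u = 1/2, v = 0 ↦ 1/2  <
u = 1/2, v = 1/2 ↦ 1/2  <
u = 1/2, v = 1 ↦ 1/2  <
u = 1, v = 0 ↦ 1  ≥
u = 1, v = 1/2 ↦ 1  ≥
u = 1, v = 1 ↦ 1  ≥
So 4 of the 9 assignments meet the threshold.

4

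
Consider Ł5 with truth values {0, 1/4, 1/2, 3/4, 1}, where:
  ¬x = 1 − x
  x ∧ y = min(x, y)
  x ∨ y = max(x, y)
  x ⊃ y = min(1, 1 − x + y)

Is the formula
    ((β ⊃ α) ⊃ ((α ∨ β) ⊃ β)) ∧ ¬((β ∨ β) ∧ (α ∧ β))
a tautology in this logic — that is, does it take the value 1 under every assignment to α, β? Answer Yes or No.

Counterexample: take α = 1/4, β = 0.
β ⊃ α = 0 ⊃ 1/4 = 1
α ∨ β = 1/4 ∨ 0 = 1/4
(α ∨ β) ⊃ β = 1/4 ⊃ 0 = 3/4
(β ⊃ α) ⊃ ((α ∨ β) ⊃ β) = 1 ⊃ 3/4 = 3/4
β ∨ β = 0 ∨ 0 = 0
α ∧ β = 1/4 ∧ 0 = 0
(β ∨ β) ∧ (α ∧ β) = 0 ∧ 0 = 0
¬((β ∨ β) ∧ (α ∧ β)) = ¬0 = 1
((β ⊃ α) ⊃ ((α ∨ β) ⊃ β)) ∧ ¬((β ∨ β) ∧ (α ∧ β)) = 3/4 ∧ 1 = 3/4
This gives 3/4 ≠ 1.

No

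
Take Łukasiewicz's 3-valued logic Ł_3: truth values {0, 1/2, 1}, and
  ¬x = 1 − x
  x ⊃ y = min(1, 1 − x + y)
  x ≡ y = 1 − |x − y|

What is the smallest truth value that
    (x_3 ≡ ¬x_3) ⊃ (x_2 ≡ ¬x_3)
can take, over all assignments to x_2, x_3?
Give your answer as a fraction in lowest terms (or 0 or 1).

Take x_2 = 0, x_3 = 1/2:
¬x_3 = ¬1/2 = 1/2
x_3 ≡ ¬x_3 = 1/2 ≡ 1/2 = 1
¬x_3 = ¬1/2 = 1/2
x_2 ≡ ¬x_3 = 0 ≡ 1/2 = 1/2
(x_3 ≡ ¬x_3) ⊃ (x_2 ≡ ¬x_3) = 1 ⊃ 1/2 = 1/2
No assignment yields a value below 1/2, so this is the minimum.

1/2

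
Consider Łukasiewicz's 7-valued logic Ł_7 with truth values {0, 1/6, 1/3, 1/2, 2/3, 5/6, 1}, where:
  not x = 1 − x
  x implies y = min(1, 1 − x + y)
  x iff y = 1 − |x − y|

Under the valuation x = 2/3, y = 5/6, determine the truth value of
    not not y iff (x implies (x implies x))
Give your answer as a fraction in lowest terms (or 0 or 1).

5/6

not y = not 5/6 = 1/6
not not y = not 1/6 = 5/6
x implies x = 2/3 implies 2/3 = 1
x implies (x implies x) = 2/3 implies 1 = 1
not not y iff (x implies (x implies x)) = 5/6 iff 1 = 5/6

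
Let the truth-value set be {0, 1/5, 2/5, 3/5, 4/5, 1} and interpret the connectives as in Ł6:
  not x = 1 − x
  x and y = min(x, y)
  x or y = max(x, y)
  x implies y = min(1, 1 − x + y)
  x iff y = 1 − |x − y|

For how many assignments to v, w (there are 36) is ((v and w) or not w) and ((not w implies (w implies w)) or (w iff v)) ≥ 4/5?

16

value 1: 7 assignments (counts)
value 4/5: 9 assignments (counts)
value 3/5: 11 assignments
value 2/5: 5 assignments
value 1/5: 3 assignments
value 0: 1 assignment
So 16 of the 36 assignments meet the threshold.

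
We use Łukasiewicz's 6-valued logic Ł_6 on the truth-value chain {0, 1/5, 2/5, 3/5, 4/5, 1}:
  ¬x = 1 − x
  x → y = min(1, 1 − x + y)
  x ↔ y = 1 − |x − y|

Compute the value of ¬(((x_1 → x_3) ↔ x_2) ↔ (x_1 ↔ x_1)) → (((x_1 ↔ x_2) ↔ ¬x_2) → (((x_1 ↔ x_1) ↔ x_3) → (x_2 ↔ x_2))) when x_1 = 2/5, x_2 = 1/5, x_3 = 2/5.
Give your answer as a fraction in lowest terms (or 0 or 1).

1

x_1 → x_3 = 2/5 → 2/5 = 1
(x_1 → x_3) ↔ x_2 = 1 ↔ 1/5 = 1/5
x_1 ↔ x_1 = 2/5 ↔ 2/5 = 1
((x_1 → x_3) ↔ x_2) ↔ (x_1 ↔ x_1) = 1/5 ↔ 1 = 1/5
¬(((x_1 → x_3) ↔ x_2) ↔ (x_1 ↔ x_1)) = ¬1/5 = 4/5
x_1 ↔ x_2 = 2/5 ↔ 1/5 = 4/5
¬x_2 = ¬1/5 = 4/5
(x_1 ↔ x_2) ↔ ¬x_2 = 4/5 ↔ 4/5 = 1
x_1 ↔ x_1 = 2/5 ↔ 2/5 = 1
(x_1 ↔ x_1) ↔ x_3 = 1 ↔ 2/5 = 2/5
x_2 ↔ x_2 = 1/5 ↔ 1/5 = 1
((x_1 ↔ x_1) ↔ x_3) → (x_2 ↔ x_2) = 2/5 → 1 = 1
((x_1 ↔ x_2) ↔ ¬x_2) → (((x_1 ↔ x_1) ↔ x_3) → (x_2 ↔ x_2)) = 1 → 1 = 1
¬(((x_1 → x_3) ↔ x_2) ↔ (x_1 ↔ x_1)) → (((x_1 ↔ x_2) ↔ ¬x_2) → (((x_1 ↔ x_1) ↔ x_3) → (x_2 ↔ x_2))) = 4/5 → 1 = 1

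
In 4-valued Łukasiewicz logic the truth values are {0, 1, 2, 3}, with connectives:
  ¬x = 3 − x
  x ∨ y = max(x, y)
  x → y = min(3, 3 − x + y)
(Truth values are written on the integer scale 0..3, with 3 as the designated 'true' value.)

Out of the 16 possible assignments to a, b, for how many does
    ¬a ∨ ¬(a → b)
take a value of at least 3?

a = 0, b = 0 ↦ 3  ≥
a = 0, b = 1 ↦ 3  ≥
a = 0, b = 2 ↦ 3  ≥
a = 0, b = 3 ↦ 3  ≥
a = 1, b = 0 ↦ 2  <
a = 1, b = 1 ↦ 2  <
a = 1, b = 2 ↦ 2  <
a = 1, b = 3 ↦ 2  <
a = 2, b = 0 ↦ 2  <
a = 2, b = 1 ↦ 1  <
a = 2, b = 2 ↦ 1  <
a = 2, b = 3 ↦ 1  <
a = 3, b = 0 ↦ 3  ≥
a = 3, b = 1 ↦ 2  <
a = 3, b = 2 ↦ 1  <
a = 3, b = 3 ↦ 0  <
So 5 of the 16 assignments meet the threshold.

5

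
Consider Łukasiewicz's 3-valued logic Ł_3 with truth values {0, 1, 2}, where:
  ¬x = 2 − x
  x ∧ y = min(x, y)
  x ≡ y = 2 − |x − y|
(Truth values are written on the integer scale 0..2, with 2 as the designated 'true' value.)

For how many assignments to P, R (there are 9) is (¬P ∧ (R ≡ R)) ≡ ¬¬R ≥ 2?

3

P = 0, R = 0 ↦ 0  <
P = 0, R = 1 ↦ 1  <
P = 0, R = 2 ↦ 2  ≥
P = 1, R = 0 ↦ 1  <
P = 1, R = 1 ↦ 2  ≥
P = 1, R = 2 ↦ 1  <
P = 2, R = 0 ↦ 2  ≥
P = 2, R = 1 ↦ 1  <
P = 2, R = 2 ↦ 0  <
So 3 of the 9 assignments meet the threshold.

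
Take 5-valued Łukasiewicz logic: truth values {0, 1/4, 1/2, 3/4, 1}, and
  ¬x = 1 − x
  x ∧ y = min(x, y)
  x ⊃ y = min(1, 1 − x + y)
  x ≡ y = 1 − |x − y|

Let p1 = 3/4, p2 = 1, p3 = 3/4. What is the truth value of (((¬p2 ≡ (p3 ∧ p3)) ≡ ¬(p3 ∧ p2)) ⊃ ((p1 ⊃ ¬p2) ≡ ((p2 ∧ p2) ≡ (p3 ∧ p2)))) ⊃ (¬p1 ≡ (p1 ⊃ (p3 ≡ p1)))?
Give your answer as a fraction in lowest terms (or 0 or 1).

3/4

¬p2 = ¬1 = 0
p3 ∧ p3 = 3/4 ∧ 3/4 = 3/4
¬p2 ≡ (p3 ∧ p3) = 0 ≡ 3/4 = 1/4
p3 ∧ p2 = 3/4 ∧ 1 = 3/4
¬(p3 ∧ p2) = ¬3/4 = 1/4
(¬p2 ≡ (p3 ∧ p3)) ≡ ¬(p3 ∧ p2) = 1/4 ≡ 1/4 = 1
¬p2 = ¬1 = 0
p1 ⊃ ¬p2 = 3/4 ⊃ 0 = 1/4
p2 ∧ p2 = 1 ∧ 1 = 1
p3 ∧ p2 = 3/4 ∧ 1 = 3/4
(p2 ∧ p2) ≡ (p3 ∧ p2) = 1 ≡ 3/4 = 3/4
(p1 ⊃ ¬p2) ≡ ((p2 ∧ p2) ≡ (p3 ∧ p2)) = 1/4 ≡ 3/4 = 1/2
((¬p2 ≡ (p3 ∧ p3)) ≡ ¬(p3 ∧ p2)) ⊃ ((p1 ⊃ ¬p2) ≡ ((p2 ∧ p2) ≡ (p3 ∧ p2))) = 1 ⊃ 1/2 = 1/2
¬p1 = ¬3/4 = 1/4
p3 ≡ p1 = 3/4 ≡ 3/4 = 1
p1 ⊃ (p3 ≡ p1) = 3/4 ⊃ 1 = 1
¬p1 ≡ (p1 ⊃ (p3 ≡ p1)) = 1/4 ≡ 1 = 1/4
(((¬p2 ≡ (p3 ∧ p3)) ≡ ¬(p3 ∧ p2)) ⊃ ((p1 ⊃ ¬p2) ≡ ((p2 ∧ p2) ≡ (p3 ∧ p2)))) ⊃ (¬p1 ≡ (p1 ⊃ (p3 ≡ p1))) = 1/2 ⊃ 1/4 = 3/4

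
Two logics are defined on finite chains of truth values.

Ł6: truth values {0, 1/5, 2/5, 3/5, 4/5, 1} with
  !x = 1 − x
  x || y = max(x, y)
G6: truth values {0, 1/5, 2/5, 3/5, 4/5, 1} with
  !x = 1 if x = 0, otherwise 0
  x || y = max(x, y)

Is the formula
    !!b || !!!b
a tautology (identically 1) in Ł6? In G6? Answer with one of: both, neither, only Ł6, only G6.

only G6

In Ł6: at b = 1/5 the value is 4/5 — not a tautology.
In G6: every assignment gives 1 — tautology.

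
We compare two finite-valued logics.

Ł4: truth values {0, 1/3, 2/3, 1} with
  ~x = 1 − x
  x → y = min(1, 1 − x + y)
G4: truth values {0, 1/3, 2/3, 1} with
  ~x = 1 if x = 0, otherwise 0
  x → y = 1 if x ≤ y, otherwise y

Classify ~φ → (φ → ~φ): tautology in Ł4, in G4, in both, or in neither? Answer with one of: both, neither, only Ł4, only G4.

In Ł4: every assignment gives 1 — tautology.
In G4: every assignment gives 1 — tautology.

both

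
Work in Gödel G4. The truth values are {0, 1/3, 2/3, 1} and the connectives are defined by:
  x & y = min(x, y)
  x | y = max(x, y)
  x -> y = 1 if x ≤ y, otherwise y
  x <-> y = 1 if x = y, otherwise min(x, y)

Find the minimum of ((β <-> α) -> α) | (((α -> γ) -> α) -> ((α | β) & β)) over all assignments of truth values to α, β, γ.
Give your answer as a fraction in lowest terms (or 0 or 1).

1/3

Take α = 1/3, β = 1/3, γ = 0:
β <-> α = 1/3 <-> 1/3 = 1
(β <-> α) -> α = 1 -> 1/3 = 1/3
α -> γ = 1/3 -> 0 = 0
(α -> γ) -> α = 0 -> 1/3 = 1
α | β = 1/3 | 1/3 = 1/3
(α | β) & β = 1/3 & 1/3 = 1/3
((α -> γ) -> α) -> ((α | β) & β) = 1 -> 1/3 = 1/3
((β <-> α) -> α) | (((α -> γ) -> α) -> ((α | β) & β)) = 1/3 | 1/3 = 1/3
No assignment yields a value below 1/3, so this is the minimum.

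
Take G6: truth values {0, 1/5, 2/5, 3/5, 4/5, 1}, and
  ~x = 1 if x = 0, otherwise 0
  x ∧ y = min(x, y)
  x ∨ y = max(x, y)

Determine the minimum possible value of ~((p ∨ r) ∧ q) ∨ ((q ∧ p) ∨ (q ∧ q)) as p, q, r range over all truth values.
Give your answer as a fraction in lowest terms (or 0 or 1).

1/5

Take p = 0, q = 1/5, r = 1/5:
p ∨ r = 0 ∨ 1/5 = 1/5
(p ∨ r) ∧ q = 1/5 ∧ 1/5 = 1/5
~((p ∨ r) ∧ q) = ~1/5 = 0
q ∧ p = 1/5 ∧ 0 = 0
q ∧ q = 1/5 ∧ 1/5 = 1/5
(q ∧ p) ∨ (q ∧ q) = 0 ∨ 1/5 = 1/5
~((p ∨ r) ∧ q) ∨ ((q ∧ p) ∨ (q ∧ q)) = 0 ∨ 1/5 = 1/5
No assignment yields a value below 1/5, so this is the minimum.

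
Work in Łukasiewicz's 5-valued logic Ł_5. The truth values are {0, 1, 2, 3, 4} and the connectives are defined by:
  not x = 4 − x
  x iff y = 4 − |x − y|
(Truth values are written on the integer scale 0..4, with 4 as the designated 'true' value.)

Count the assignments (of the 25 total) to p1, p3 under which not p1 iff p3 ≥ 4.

5

value 4: 5 assignments (counts)
value 3: 8 assignments
value 2: 6 assignments
value 1: 4 assignments
value 0: 2 assignments
So 5 of the 25 assignments meet the threshold.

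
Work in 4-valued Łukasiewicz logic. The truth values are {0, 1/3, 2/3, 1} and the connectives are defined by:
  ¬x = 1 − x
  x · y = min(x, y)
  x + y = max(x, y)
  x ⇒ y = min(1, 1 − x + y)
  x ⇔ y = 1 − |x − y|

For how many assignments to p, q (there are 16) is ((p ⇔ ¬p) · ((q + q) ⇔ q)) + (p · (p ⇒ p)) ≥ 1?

p = 0, q = 0 ↦ 0  <
p = 0, q = 1/3 ↦ 0  <
p = 0, q = 2/3 ↦ 0  <
p = 0, q = 1 ↦ 0  <
p = 1/3, q = 0 ↦ 2/3  <
p = 1/3, q = 1/3 ↦ 2/3  <
p = 1/3, q = 2/3 ↦ 2/3  <
p = 1/3, q = 1 ↦ 2/3  <
p = 2/3, q = 0 ↦ 2/3  <
p = 2/3, q = 1/3 ↦ 2/3  <
p = 2/3, q = 2/3 ↦ 2/3  <
p = 2/3, q = 1 ↦ 2/3  <
p = 1, q = 0 ↦ 1  ≥
p = 1, q = 1/3 ↦ 1  ≥
p = 1, q = 2/3 ↦ 1  ≥
p = 1, q = 1 ↦ 1  ≥
So 4 of the 16 assignments meet the threshold.

4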